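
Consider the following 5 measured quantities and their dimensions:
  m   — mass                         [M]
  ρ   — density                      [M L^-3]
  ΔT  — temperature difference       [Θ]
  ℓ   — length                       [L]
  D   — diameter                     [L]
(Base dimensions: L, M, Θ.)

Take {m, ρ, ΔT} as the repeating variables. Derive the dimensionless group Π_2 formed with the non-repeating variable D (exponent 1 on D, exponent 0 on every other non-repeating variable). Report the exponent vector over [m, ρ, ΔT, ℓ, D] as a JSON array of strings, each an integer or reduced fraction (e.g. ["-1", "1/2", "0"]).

Dimensional matrix (L×M×Θ by m×ρ×ΔT×ℓ×D):
  L: [ 0 -3  0  1  1]
  M: [ 1  1  0  0  0]
  Θ: [ 0  0  1  0  0]
RREF → pivots at {m,ρ,ΔT} ⇒ r = 3
Repeat: m,ρ,ΔT; free: ℓ,D
RREF:
  r0: [   1    0    0  1/3  1/3]
  r1: [   0    1    0 -1/3 -1/3]
  r2: [   0    0    1    0    0]
Fix exponent of D at 1, ℓ at 0; solve each RREF row for its pivot's exponent:
  r0: exp(m) + (1/3)·1 = 0 ⇒ exp(m) = -1/3
  r1: exp(ρ) + (-1/3)·1 = 0 ⇒ exp(ρ) = 1/3
  r2: exp(ΔT) + (0)·1 = 0 ⇒ exp(ΔT) = 0
Π_2 = m^(-1/3) · ρ^(1/3) · D

["-1/3", "1/3", "0", "0", "1"]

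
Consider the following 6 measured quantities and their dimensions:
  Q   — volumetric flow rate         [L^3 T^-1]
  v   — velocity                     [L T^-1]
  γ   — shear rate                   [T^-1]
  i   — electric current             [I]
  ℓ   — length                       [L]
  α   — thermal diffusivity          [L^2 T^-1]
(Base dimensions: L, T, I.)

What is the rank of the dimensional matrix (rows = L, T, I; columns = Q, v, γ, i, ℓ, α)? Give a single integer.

Exponent matrix [L,T,I] × [Q,v,γ,i,ℓ,α]:
  L: [ 3  1  0  0  1  2]
  T: [-1 -1 -1  0  0 -1]
  I: [ 0  0  0  1  0  0]
RREF → pivots at {Q,v,i} ⇒ r = 3

3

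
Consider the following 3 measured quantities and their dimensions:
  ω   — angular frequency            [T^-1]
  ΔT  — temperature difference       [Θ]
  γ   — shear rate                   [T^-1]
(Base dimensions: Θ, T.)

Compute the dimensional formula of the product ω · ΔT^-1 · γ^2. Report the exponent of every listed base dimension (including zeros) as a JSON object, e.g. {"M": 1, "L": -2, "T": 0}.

{"Θ": -1, "T": -3}

Dimensional matrix (Θ×T by ω×ΔT×γ):
  Θ: [ 0  1  0]
  T: [-1  0 -1]
  [Θ]: (1)·0+(-1)·1+(2)·0 = -1
  [T]: (1)·-1+(-1)·0+(2)·-1 = -3
⇒ Θ^-1 T^-3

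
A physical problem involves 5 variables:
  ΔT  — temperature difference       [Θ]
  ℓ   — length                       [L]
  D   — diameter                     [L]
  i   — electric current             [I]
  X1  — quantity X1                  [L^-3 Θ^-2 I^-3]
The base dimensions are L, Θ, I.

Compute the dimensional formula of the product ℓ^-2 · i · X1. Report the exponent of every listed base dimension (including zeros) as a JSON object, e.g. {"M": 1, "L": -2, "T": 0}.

Write exponents as rows L,Θ,I / cols ΔT,ℓ,D,i,X1:
  L: [ 0  1  1  0 -3]
  Θ: [ 1  0  0  0 -2]
  I: [ 0  0  0  1 -3]
  [L]: (-2)·1+(1)·0+(1)·-3 = -5
  [Θ]: (-2)·0+(1)·0+(1)·-2 = -2
  [I]: (-2)·0+(1)·1+(1)·-3 = -2
⇒ L^-5 Θ^-2 I^-2

{"L": -5, "Θ": -2, "I": -2}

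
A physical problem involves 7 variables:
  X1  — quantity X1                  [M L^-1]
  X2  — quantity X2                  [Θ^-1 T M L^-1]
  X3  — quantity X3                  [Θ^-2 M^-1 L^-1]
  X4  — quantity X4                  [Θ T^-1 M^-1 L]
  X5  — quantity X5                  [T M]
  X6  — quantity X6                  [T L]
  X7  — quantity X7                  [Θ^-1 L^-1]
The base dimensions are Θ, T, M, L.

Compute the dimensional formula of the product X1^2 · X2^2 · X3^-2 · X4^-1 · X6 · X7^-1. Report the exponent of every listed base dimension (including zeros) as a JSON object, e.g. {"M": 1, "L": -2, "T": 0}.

Exponent matrix [Θ,T,M,L] × [X1,X2,X3,X4,X5,X6,X7]:
  Θ: [ 0 -1 -2  1  0  0 -1]
  T: [ 0  1  0 -1  1  1  0]
  M: [ 1  1 -1 -1  1  0  0]
  L: [-1 -1 -1  1  0  1 -1]
  [Θ]: (2)·0+(2)·-1+(-2)·-2+(-1)·1+(1)·0+(-1)·-1 = 2
  [T]: (2)·0+(2)·1+(-2)·0+(-1)·-1+(1)·1+(-1)·0 = 4
  [M]: (2)·1+(2)·1+(-2)·-1+(-1)·-1+(1)·0+(-1)·0 = 7
  [L]: (2)·-1+(2)·-1+(-2)·-1+(-1)·1+(1)·1+(-1)·-1 = -1
⇒ Θ^2 T^4 M^7 L^-1

{"Θ": 2, "T": 4, "M": 7, "L": -1}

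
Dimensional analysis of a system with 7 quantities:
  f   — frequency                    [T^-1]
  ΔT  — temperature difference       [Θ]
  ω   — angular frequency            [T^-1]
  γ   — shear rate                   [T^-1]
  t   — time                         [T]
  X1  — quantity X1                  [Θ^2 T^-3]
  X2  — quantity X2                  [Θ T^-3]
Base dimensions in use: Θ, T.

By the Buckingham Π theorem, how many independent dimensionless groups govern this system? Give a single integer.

5

Dimensional matrix (Θ×T by f×ΔT×ω×γ×t×X1×X2):
  Θ: [ 0  1  0  0  0  2  1]
  T: [-1  0 -1 -1  1 -3 -3]
Echelon form has 2 nonzero rows (pivots: f,ΔT)
n=7, r=2 ⇒ 5 dimensionless groups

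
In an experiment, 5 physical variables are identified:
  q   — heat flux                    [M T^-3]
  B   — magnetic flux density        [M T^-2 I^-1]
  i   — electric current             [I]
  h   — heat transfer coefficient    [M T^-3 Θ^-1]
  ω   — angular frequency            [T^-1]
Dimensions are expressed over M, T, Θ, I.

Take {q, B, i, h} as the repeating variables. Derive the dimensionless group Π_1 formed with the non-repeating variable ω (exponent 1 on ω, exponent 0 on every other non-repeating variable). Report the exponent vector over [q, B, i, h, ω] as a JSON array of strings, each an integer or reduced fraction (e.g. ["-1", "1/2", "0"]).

["-1", "1", "1", "0", "1"]

Exponent matrix [M,T,Θ,I] × [q,B,i,h,ω]:
  M: [ 1  1  0  1  0]
  T: [-3 -2  0 -3 -1]
  Θ: [ 0  0  0 -1  0]
  I: [ 0 -1  1  0  0]
RREF → pivots at {q,B,i,h} ⇒ r = 4
Repeat: q,B,i,h; free: ω
RREF:
  r0: [   1    0    0    0    1]
  r1: [   0    1    0    0   -1]
  r2: [   0    0    1    0   -1]
  r3: [   0    0    0    1    0]
Fix exponent of ω at 1; solve each RREF row for its pivot's exponent:
  r0: exp(q) + (1)·1 = 0 ⇒ exp(q) = -1
  r1: exp(B) + (-1)·1 = 0 ⇒ exp(B) = 1
  r2: exp(i) + (-1)·1 = 0 ⇒ exp(i) = 1
  r3: exp(h) + (0)·1 = 0 ⇒ exp(h) = 0
Π_1 = q^-1 · B · i · ω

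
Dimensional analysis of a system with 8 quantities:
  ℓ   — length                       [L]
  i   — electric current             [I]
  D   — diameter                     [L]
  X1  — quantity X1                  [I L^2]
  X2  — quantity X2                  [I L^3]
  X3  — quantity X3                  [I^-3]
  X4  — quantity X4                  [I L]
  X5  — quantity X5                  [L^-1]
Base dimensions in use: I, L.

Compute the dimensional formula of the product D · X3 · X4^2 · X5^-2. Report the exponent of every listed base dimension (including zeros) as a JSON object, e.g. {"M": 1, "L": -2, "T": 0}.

{"I": -1, "L": 5}

Exponent matrix [I,L] × [ℓ,i,D,X1,X2,X3,X4,X5]:
  I: [ 0  1  0  1  1 -3  1  0]
  L: [ 1  0  1  2  3  0  1 -1]
  [I]: (1)·0+(1)·-3+(2)·1+(-2)·0 = -1
  [L]: (1)·1+(1)·0+(2)·1+(-2)·-1 = 5
⇒ I^-1 L^5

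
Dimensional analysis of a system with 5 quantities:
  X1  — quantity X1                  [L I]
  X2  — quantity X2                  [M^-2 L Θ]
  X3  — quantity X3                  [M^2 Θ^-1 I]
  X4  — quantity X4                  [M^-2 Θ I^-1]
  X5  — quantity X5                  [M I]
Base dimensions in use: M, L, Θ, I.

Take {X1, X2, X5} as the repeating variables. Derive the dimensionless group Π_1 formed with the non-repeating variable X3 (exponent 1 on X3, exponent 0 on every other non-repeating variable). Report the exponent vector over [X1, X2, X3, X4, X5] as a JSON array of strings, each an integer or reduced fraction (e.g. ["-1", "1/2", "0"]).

Exponent matrix [M,L,Θ,I] × [X1,X2,X3,X4,X5]:
  M: [ 0 -2  2 -2  1]
  L: [ 1  1  0  0  0]
  Θ: [ 0  1 -1  1  0]
  I: [ 1  0  1 -1  1]
RREF → pivots at {X1,X2,X5} ⇒ r = 3
Repeat: X1,X2,X5; free: X3,X4
RREF:
  r0: [   1    0    1   -1    0]
  r1: [   0    1   -1    1    0]
  r2: [   0    0    0    0    1]
  r3: [   0    0    0    0    0]
Fix exponent of X3 at 1, X4 at 0; solve each RREF row for its pivot's exponent:
  r0: exp(X1) + (1)·1 = 0 ⇒ exp(X1) = -1
  r1: exp(X2) + (-1)·1 = 0 ⇒ exp(X2) = 1
  r2: exp(X5) + (0)·1 = 0 ⇒ exp(X5) = 0
Π_1 = X1^-1 · X2 · X3

["-1", "1", "1", "0", "0"]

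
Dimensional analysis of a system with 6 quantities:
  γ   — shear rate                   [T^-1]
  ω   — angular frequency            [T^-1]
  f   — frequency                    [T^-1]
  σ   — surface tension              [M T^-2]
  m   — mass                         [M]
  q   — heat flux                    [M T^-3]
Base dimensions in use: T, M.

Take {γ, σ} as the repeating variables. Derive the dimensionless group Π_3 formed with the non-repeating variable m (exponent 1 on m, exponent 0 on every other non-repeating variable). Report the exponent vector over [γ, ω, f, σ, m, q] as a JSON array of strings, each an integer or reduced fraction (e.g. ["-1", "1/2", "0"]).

Dimensional matrix (T×M by γ×ω×f×σ×m×q):
  T: [-1 -1 -1 -2  0 -3]
  M: [ 0  0  0  1  1  1]
RREF → pivots at {γ,σ} ⇒ r = 2
Pivot set = {γ,σ}, free = {ω,f,m,q}
RREF:
  r0: [   1    1    1    0   -2    1]
  r1: [   0    0    0    1    1    1]
Fix exponent of m at 1, ω at 0, f at 0, q at 0; solve each RREF row for its pivot's exponent:
  r0: exp(γ) + (-2)·1 = 0 ⇒ exp(γ) = 2
  r1: exp(σ) + (1)·1 = 0 ⇒ exp(σ) = -1
Π_3 = γ^2 · σ^-1 · m

["2", "0", "0", "-1", "1", "0"]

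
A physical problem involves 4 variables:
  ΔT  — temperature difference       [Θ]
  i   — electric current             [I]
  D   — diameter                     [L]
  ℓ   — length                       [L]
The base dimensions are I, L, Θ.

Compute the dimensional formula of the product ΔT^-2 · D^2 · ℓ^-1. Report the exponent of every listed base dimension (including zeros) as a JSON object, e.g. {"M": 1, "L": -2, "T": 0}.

{"I": 0, "L": 1, "Θ": -2}

Dimensional matrix (I×L×Θ by ΔT×i×D×ℓ):
  I: [ 0  1  0  0]
  L: [ 0  0  1  1]
  Θ: [ 1  0  0  0]
  [I]: (-2)·0+(2)·0+(-1)·0 = 0
  [L]: (-2)·0+(2)·1+(-1)·1 = 1
  [Θ]: (-2)·1+(2)·0+(-1)·0 = -2
⇒ L Θ^-2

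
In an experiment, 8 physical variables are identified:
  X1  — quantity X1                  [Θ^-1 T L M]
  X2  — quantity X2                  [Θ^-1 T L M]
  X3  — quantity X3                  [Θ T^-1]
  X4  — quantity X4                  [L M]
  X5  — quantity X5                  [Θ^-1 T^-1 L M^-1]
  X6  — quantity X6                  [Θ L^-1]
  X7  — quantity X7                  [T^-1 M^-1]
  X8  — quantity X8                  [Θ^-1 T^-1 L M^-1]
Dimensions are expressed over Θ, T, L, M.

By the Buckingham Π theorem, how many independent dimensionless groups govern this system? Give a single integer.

5

Exponent matrix [Θ,T,L,M] × [X1,X2,X3,X4,X5,X6,X7,X8]:
  Θ: [-1 -1  1  0 -1  1  0 -1]
  T: [ 1  1 -1  0 -1  0 -1 -1]
  L: [ 1  1  0  1  1 -1  0  1]
  M: [ 1  1  0  1 -1  0 -1 -1]
RREF → pivots at {X1,X3,X5} ⇒ r = 3
Π count = n − r = 8 − 3 = 5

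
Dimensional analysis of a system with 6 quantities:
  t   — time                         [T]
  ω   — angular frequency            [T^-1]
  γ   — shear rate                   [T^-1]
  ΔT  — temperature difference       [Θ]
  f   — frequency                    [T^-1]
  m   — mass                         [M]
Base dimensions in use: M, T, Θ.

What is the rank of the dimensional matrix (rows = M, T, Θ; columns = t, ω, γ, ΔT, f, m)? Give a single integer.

Write exponents as rows M,T,Θ / cols t,ω,γ,ΔT,f,m:
  M: [ 0  0  0  0  0  1]
  T: [ 1 -1 -1  0 -1  0]
  Θ: [ 0  0  0  1  0  0]
RREF → pivots at {t,ΔT,m} ⇒ r = 3

3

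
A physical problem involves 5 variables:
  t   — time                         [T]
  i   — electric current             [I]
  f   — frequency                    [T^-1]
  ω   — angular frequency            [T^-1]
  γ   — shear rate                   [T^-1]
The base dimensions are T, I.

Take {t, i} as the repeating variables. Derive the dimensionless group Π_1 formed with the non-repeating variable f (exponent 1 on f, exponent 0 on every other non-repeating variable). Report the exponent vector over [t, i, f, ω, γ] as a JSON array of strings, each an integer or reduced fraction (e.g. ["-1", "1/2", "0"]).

Exponent matrix [T,I] × [t,i,f,ω,γ]:
  T: [ 1  0 -1 -1 -1]
  I: [ 0  1  0  0  0]
RREF → pivots at {t,i} ⇒ r = 2
Repeat: t,i; free: f,ω,γ
RREF:
  r0: [   1    0   -1   -1   -1]
  r1: [   0    1    0    0    0]
Fix exponent of f at 1, ω at 0, γ at 0; solve each RREF row for its pivot's exponent:
  r0: exp(t) + (-1)·1 = 0 ⇒ exp(t) = 1
  r1: exp(i) + (0)·1 = 0 ⇒ exp(i) = 0
Π_1 = t · f

["1", "0", "1", "0", "0"]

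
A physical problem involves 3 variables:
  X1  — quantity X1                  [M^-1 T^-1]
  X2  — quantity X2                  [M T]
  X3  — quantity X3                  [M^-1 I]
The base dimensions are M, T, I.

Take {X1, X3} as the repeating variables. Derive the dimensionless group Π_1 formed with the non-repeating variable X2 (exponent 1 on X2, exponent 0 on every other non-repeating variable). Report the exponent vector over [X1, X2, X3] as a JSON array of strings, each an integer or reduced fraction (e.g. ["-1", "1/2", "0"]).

["1", "1", "0"]

Exponent matrix [M,T,I] × [X1,X2,X3]:
  M: [-1  1 -1]
  T: [-1  1  0]
  I: [ 0  0  1]
RREF → pivots at {X1,X3} ⇒ r = 2
Repeat: X1,X3; free: X2
RREF:
  r0: [   1   -1    0]
  r1: [   0    0    1]
  r2: [   0    0    0]
Fix exponent of X2 at 1; solve each RREF row for its pivot's exponent:
  r0: exp(X1) + (-1)·1 = 0 ⇒ exp(X1) = 1
  r1: exp(X3) + (0)·1 = 0 ⇒ exp(X3) = 0
Π_1 = X1 · X2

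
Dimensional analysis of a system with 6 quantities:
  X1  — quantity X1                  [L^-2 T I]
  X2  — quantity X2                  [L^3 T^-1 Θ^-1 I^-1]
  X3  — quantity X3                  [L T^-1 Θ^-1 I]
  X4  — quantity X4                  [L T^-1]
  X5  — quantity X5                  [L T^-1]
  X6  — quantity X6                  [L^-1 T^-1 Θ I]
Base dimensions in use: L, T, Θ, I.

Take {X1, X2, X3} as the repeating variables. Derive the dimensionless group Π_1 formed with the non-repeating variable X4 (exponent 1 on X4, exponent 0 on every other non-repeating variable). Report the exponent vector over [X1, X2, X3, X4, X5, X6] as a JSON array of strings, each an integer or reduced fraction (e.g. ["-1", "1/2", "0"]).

["1", "1/2", "-1/2", "1", "0", "0"]

Write exponents as rows L,T,Θ,I / cols X1,X2,X3,X4,X5,X6:
  L: [-2  3  1  1  1 -1]
  T: [ 1 -1 -1 -1 -1 -1]
  Θ: [ 0 -1 -1  0  0  1]
  I: [ 1 -1  1  0  0  1]
Row reduction gives pivot columns X1,X2,X3; rank = 3
Pivot set = {X1,X2,X3}, free = {X4,X5,X6}
RREF:
  r0: [   1    0    0   -1   -1   -2]
  r1: [   0    1    0 -1/2 -1/2   -2]
  r2: [   0    0    1  1/2  1/2    1]
  r3: [   0    0    0    0    0    0]
Fix exponent of X4 at 1, X5 at 0, X6 at 0; solve each RREF row for its pivot's exponent:
  r0: exp(X1) + (-1)·1 = 0 ⇒ exp(X1) = 1
  r1: exp(X2) + (-1/2)·1 = 0 ⇒ exp(X2) = 1/2
  r2: exp(X3) + (1/2)·1 = 0 ⇒ exp(X3) = -1/2
Π_1 = X1 · X2^(1/2) · X3^(-1/2) · X4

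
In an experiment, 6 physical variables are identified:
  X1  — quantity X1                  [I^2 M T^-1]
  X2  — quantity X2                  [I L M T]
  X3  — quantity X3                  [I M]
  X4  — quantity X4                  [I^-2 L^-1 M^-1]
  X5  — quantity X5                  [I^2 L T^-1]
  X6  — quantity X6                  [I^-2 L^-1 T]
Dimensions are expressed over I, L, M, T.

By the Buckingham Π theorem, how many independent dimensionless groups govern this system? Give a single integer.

3

Exponent matrix [I,L,M,T] × [X1,X2,X3,X4,X5,X6]:
  I: [ 2  1  1 -2  2 -2]
  L: [ 0  1  0 -1  1 -1]
  M: [ 1  1  1 -1  0  0]
  T: [-1  1  0  0 -1  1]
RREF → pivots at {X1,X2,X3} ⇒ r = 3
n=6, r=3 ⇒ 3 dimensionless groups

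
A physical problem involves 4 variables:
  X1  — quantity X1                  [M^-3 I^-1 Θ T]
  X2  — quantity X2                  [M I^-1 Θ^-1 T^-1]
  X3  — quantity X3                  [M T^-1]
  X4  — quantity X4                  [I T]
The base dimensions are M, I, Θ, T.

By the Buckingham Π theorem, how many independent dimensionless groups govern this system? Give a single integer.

Write exponents as rows M,I,Θ,T / cols X1,X2,X3,X4:
  M: [-3  1  1  0]
  I: [-1 -1  0  1]
  Θ: [ 1 -1  0  0]
  T: [ 1 -1 -1  1]
Row reduction gives pivot columns X1,X2,X3; rank = 3
4 vars − rank 3 = 1 Π group

1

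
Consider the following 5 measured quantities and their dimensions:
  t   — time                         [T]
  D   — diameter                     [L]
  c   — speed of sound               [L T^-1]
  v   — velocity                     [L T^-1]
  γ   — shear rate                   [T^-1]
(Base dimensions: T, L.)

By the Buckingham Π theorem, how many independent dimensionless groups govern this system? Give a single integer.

Write exponents as rows T,L / cols t,D,c,v,γ:
  T: [ 1  0 -1 -1 -1]
  L: [ 0  1  1  1  0]
Echelon form has 2 nonzero rows (pivots: t,D)
n=5, r=2 ⇒ 3 dimensionless groups

3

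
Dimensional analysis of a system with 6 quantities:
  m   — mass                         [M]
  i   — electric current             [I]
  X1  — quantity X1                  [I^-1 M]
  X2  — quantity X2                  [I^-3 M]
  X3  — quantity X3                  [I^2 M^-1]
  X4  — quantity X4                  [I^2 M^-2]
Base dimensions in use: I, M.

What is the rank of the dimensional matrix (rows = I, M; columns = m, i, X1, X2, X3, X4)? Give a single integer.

Write exponents as rows I,M / cols m,i,X1,X2,X3,X4:
  I: [ 0  1 -1 -3  2  2]
  M: [ 1  0  1  1 -1 -2]
Echelon form has 2 nonzero rows (pivots: m,i)

2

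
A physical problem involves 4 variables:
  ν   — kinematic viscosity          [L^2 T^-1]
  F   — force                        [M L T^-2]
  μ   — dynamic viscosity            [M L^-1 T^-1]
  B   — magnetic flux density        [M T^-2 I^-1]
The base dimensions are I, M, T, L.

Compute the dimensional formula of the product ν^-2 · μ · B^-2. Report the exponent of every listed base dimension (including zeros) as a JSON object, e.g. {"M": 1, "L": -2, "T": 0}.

Dimensional matrix (I×M×T×L by ν×F×μ×B):
  I: [ 0  0  0 -1]
  M: [ 0  1  1  1]
  T: [-1 -2 -1 -2]
  L: [ 2  1 -1  0]
  [I]: (-2)·0+(1)·0+(-2)·-1 = 2
  [M]: (-2)·0+(1)·1+(-2)·1 = -1
  [T]: (-2)·-1+(1)·-1+(-2)·-2 = 5
  [L]: (-2)·2+(1)·-1+(-2)·0 = -5
⇒ I^2 M^-1 T^5 L^-5

{"I": 2, "M": -1, "T": 5, "L": -5}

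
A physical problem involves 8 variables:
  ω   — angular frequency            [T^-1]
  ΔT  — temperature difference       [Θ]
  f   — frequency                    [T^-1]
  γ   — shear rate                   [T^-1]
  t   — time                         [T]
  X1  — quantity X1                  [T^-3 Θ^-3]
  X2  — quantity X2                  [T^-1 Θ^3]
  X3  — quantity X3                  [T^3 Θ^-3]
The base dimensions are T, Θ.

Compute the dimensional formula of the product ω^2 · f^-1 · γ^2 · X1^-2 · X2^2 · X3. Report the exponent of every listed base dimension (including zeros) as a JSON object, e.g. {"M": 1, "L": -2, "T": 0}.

Exponent matrix [T,Θ] × [ω,ΔT,f,γ,t,X1,X2,X3]:
  T: [-1  0 -1 -1  1 -3 -1  3]
  Θ: [ 0  1  0  0  0 -3  3 -3]
  [T]: (2)·-1+(-1)·-1+(2)·-1+(-2)·-3+(2)·-1+(1)·3 = 4
  [Θ]: (2)·0+(-1)·0+(2)·0+(-2)·-3+(2)·3+(1)·-3 = 9
⇒ T^4 Θ^9

{"T": 4, "Θ": 9}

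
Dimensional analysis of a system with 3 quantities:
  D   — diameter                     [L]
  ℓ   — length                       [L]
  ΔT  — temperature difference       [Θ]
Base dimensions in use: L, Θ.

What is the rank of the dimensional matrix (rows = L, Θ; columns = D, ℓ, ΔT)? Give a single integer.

2

Write exponents as rows L,Θ / cols D,ℓ,ΔT:
  L: [ 1  1  0]
  Θ: [ 0  0  1]
Row reduction gives pivot columns D,ΔT; rank = 2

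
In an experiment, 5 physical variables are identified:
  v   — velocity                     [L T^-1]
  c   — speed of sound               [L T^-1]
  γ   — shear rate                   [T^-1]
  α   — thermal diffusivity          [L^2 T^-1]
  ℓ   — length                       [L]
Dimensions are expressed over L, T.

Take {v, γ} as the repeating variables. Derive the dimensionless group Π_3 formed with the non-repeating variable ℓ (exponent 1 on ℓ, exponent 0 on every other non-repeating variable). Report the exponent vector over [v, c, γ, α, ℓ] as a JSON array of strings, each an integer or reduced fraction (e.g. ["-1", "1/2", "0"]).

["-1", "0", "1", "0", "1"]

Dimensional matrix (L×T by v×c×γ×α×ℓ):
  L: [ 1  1  0  2  1]
  T: [-1 -1 -1 -1  0]
Echelon form has 2 nonzero rows (pivots: v,γ)
Pivot set = {v,γ}, free = {c,α,ℓ}
RREF:
  r0: [   1    1    0    2    1]
  r1: [   0    0    1   -1   -1]
Fix exponent of ℓ at 1, c at 0, α at 0; solve each RREF row for its pivot's exponent:
  r0: exp(v) + (1)·1 = 0 ⇒ exp(v) = -1
  r1: exp(γ) + (-1)·1 = 0 ⇒ exp(γ) = 1
Π_3 = v^-1 · γ · ℓ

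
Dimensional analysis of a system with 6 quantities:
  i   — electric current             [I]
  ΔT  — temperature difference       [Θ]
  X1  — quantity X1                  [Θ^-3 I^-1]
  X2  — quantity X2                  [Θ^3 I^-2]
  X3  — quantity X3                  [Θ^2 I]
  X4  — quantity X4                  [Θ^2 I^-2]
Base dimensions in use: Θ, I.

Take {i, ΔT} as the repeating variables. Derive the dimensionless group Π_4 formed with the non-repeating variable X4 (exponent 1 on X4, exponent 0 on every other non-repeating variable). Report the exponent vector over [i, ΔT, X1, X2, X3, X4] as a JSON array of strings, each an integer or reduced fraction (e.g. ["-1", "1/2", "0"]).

["2", "-2", "0", "0", "0", "1"]

Dimensional matrix (Θ×I by i×ΔT×X1×X2×X3×X4):
  Θ: [ 0  1 -3  3  2  2]
  I: [ 1  0 -1 -2  1 -2]
Row reduction gives pivot columns i,ΔT; rank = 2
Repeat: i,ΔT; free: X1,X2,X3,X4
RREF:
  r0: [   1    0   -1   -2    1   -2]
  r1: [   0    1   -3    3    2    2]
Fix exponent of X4 at 1, X1 at 0, X2 at 0, X3 at 0; solve each RREF row for its pivot's exponent:
  r0: exp(i) + (-2)·1 = 0 ⇒ exp(i) = 2
  r1: exp(ΔT) + (2)·1 = 0 ⇒ exp(ΔT) = -2
Π_4 = i^2 · ΔT^-2 · X4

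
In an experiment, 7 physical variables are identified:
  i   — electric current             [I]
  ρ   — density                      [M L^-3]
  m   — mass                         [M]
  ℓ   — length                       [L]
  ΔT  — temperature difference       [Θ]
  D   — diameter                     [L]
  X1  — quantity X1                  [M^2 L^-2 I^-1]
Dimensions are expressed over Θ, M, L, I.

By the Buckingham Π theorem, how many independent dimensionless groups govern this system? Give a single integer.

3

Exponent matrix [Θ,M,L,I] × [i,ρ,m,ℓ,ΔT,D,X1]:
  Θ: [ 0  0  0  0  1  0  0]
  M: [ 0  1  1  0  0  0  2]
  L: [ 0 -3  0  1  0  1 -2]
  I: [ 1  0  0  0  0  0 -1]
RREF → pivots at {i,ρ,m,ΔT} ⇒ r = 4
7 vars − rank 4 = 3 Π groups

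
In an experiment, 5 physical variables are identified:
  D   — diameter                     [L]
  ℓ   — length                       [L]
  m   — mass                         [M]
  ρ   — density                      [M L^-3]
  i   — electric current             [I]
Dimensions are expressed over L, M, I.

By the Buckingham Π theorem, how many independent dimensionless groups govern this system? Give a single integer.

Write exponents as rows L,M,I / cols D,ℓ,m,ρ,i:
  L: [ 1  1  0 -3  0]
  M: [ 0  0  1  1  0]
  I: [ 0  0  0  0  1]
Echelon form has 3 nonzero rows (pivots: D,m,i)
5 vars − rank 3 = 2 Π groups

2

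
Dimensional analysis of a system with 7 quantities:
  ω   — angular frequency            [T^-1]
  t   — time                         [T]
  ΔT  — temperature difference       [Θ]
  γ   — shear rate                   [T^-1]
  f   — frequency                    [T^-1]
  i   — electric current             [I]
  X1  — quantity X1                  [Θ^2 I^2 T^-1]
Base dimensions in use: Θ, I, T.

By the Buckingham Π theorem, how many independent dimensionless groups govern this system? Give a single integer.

Write exponents as rows Θ,I,T / cols ω,t,ΔT,γ,f,i,X1:
  Θ: [ 0  0  1  0  0  0  2]
  I: [ 0  0  0  0  0  1  2]
  T: [-1  1  0 -1 -1  0 -1]
Row reduction gives pivot columns ω,ΔT,i; rank = 3
Π count = n − r = 7 − 3 = 4

4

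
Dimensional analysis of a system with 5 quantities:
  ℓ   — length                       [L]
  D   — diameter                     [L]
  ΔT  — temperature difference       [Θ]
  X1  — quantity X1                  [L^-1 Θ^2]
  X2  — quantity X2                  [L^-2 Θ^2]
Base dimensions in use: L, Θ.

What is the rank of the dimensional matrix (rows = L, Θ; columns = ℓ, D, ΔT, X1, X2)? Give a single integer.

2

Exponent matrix [L,Θ] × [ℓ,D,ΔT,X1,X2]:
  L: [ 1  1  0 -1 -2]
  Θ: [ 0  0  1  2  2]
Echelon form has 2 nonzero rows (pivots: ℓ,ΔT)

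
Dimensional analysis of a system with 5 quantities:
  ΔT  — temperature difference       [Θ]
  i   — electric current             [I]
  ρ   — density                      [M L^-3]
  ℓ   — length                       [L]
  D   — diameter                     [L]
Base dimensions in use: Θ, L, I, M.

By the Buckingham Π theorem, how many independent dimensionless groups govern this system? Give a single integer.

1

Exponent matrix [Θ,L,I,M] × [ΔT,i,ρ,ℓ,D]:
  Θ: [ 1  0  0  0  0]
  L: [ 0  0 -3  1  1]
  I: [ 0  1  0  0  0]
  M: [ 0  0  1  0  0]
Echelon form has 4 nonzero rows (pivots: ΔT,i,ρ,ℓ)
n=5, r=4 ⇒ 1 dimensionless group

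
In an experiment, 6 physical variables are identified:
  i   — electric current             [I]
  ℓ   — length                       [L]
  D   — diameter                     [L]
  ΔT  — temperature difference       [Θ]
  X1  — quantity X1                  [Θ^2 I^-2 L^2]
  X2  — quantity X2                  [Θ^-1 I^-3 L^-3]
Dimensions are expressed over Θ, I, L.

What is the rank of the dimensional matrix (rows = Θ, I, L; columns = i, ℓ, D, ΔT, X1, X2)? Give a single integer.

3

Dimensional matrix (Θ×I×L by i×ℓ×D×ΔT×X1×X2):
  Θ: [ 0  0  0  1  2 -1]
  I: [ 1  0  0  0 -2 -3]
  L: [ 0  1  1  0  2 -3]
Row reduction gives pivot columns i,ℓ,ΔT; rank = 3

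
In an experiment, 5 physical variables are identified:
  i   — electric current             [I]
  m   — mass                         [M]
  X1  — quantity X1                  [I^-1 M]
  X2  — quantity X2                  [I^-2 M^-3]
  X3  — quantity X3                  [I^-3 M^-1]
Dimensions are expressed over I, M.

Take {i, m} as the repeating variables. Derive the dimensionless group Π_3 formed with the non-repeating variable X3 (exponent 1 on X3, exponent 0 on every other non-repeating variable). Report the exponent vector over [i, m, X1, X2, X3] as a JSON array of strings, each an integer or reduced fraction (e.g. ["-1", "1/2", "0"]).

Dimensional matrix (I×M by i×m×X1×X2×X3):
  I: [ 1  0 -1 -2 -3]
  M: [ 0  1  1 -3 -1]
RREF → pivots at {i,m} ⇒ r = 2
Repeat: i,m; free: X1,X2,X3
RREF:
  r0: [   1    0   -1   -2   -3]
  r1: [   0    1    1   -3   -1]
Fix exponent of X3 at 1, X1 at 0, X2 at 0; solve each RREF row for its pivot's exponent:
  r0: exp(i) + (-3)·1 = 0 ⇒ exp(i) = 3
  r1: exp(m) + (-1)·1 = 0 ⇒ exp(m) = 1
Π_3 = i^3 · m · X3

["3", "1", "0", "0", "1"]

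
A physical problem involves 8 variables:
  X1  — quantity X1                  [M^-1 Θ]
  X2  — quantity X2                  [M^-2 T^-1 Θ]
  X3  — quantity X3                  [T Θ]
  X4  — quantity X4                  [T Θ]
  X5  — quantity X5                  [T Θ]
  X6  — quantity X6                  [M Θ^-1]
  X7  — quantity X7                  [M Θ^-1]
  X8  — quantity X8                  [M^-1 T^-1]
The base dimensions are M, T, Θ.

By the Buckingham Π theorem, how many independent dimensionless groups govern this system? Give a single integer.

6

Write exponents as rows M,T,Θ / cols X1,X2,X3,X4,X5,X6,X7,X8:
  M: [-1 -2  0  0  0  1  1 -1]
  T: [ 0 -1  1  1  1  0  0 -1]
  Θ: [ 1  1  1  1  1 -1 -1  0]
RREF → pivots at {X1,X2} ⇒ r = 2
8 vars − rank 2 = 6 Π groups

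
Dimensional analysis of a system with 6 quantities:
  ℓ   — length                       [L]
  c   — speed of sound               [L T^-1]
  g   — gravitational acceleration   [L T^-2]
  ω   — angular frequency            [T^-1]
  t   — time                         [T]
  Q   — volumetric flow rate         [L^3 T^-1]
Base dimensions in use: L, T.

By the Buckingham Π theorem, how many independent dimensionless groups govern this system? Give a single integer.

Exponent matrix [L,T] × [ℓ,c,g,ω,t,Q]:
  L: [ 1  1  1  0  0  3]
  T: [ 0 -1 -2 -1  1 -1]
Row reduction gives pivot columns ℓ,c; rank = 2
n=6, r=2 ⇒ 4 dimensionless groups

4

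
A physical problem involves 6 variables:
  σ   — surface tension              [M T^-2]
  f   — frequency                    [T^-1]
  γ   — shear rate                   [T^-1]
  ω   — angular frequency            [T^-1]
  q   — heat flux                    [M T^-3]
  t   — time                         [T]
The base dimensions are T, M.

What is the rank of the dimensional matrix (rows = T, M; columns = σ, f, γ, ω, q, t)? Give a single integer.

2

Dimensional matrix (T×M by σ×f×γ×ω×q×t):
  T: [-2 -1 -1 -1 -3  1]
  M: [ 1  0  0  0  1  0]
Echelon form has 2 nonzero rows (pivots: σ,f)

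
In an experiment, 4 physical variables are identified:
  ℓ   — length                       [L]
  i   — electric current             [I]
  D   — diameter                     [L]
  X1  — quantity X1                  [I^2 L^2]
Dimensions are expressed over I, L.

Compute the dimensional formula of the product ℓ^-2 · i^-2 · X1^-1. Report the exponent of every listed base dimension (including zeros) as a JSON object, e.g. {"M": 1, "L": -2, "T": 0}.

{"I": -4, "L": -4}

Dimensional matrix (I×L by ℓ×i×D×X1):
  I: [ 0  1  0  2]
  L: [ 1  0  1  2]
  [I]: (-2)·0+(-2)·1+(-1)·2 = -4
  [L]: (-2)·1+(-2)·0+(-1)·2 = -4
⇒ I^-4 L^-4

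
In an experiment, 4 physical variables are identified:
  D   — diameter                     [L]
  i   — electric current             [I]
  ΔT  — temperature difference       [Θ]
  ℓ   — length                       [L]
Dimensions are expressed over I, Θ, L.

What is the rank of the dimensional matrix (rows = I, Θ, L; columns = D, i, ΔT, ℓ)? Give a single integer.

3

Write exponents as rows I,Θ,L / cols D,i,ΔT,ℓ:
  I: [ 0  1  0  0]
  Θ: [ 0  0  1  0]
  L: [ 1  0  0  1]
RREF → pivots at {D,i,ΔT} ⇒ r = 3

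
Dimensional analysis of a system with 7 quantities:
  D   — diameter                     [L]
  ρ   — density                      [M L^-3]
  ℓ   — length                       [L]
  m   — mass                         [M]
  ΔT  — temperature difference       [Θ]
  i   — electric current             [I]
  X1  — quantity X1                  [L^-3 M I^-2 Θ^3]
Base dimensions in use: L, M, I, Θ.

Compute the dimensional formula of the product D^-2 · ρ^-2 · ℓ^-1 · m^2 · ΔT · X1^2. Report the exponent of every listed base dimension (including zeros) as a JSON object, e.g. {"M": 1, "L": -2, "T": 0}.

{"L": -3, "M": 2, "I": -4, "Θ": 7}

Write exponents as rows L,M,I,Θ / cols D,ρ,ℓ,m,ΔT,i,X1:
  L: [ 1 -3  1  0  0  0 -3]
  M: [ 0  1  0  1  0  0  1]
  I: [ 0  0  0  0  0  1 -2]
  Θ: [ 0  0  0  0  1  0  3]
  [L]: (-2)·1+(-2)·-3+(-1)·1+(2)·0+(1)·0+(2)·-3 = -3
  [M]: (-2)·0+(-2)·1+(-1)·0+(2)·1+(1)·0+(2)·1 = 2
  [I]: (-2)·0+(-2)·0+(-1)·0+(2)·0+(1)·0+(2)·-2 = -4
  [Θ]: (-2)·0+(-2)·0+(-1)·0+(2)·0+(1)·1+(2)·3 = 7
⇒ L^-3 M^2 I^-4 Θ^7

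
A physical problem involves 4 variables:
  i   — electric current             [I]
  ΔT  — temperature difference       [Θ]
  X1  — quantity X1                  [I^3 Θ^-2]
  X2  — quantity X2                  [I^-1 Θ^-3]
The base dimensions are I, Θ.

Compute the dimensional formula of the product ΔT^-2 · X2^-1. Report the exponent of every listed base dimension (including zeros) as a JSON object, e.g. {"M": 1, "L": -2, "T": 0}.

{"I": 1, "Θ": 1}

Dimensional matrix (I×Θ by i×ΔT×X1×X2):
  I: [ 1  0  3 -1]
  Θ: [ 0  1 -2 -3]
  [I]: (-2)·0+(-1)·-1 = 1
  [Θ]: (-2)·1+(-1)·-3 = 1
⇒ I Θ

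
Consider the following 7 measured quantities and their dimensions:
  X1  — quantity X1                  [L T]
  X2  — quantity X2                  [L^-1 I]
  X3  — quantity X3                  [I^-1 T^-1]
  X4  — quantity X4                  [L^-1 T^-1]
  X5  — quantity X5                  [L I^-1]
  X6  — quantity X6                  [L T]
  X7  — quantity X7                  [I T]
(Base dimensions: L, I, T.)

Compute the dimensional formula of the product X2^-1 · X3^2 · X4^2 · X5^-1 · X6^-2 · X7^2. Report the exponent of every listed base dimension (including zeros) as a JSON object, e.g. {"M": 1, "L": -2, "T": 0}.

Dimensional matrix (L×I×T by X1×X2×X3×X4×X5×X6×X7):
  L: [ 1 -1  0 -1  1  1  0]
  I: [ 0  1 -1  0 -1  0  1]
  T: [ 1  0 -1 -1  0  1  1]
  [L]: (-1)·-1+(2)·0+(2)·-1+(-1)·1+(-2)·1+(2)·0 = -4
  [I]: (-1)·1+(2)·-1+(2)·0+(-1)·-1+(-2)·0+(2)·1 = 0
  [T]: (-1)·0+(2)·-1+(2)·-1+(-1)·0+(-2)·1+(2)·1 = -4
⇒ L^-4 T^-4

{"L": -4, "I": 0, "T": -4}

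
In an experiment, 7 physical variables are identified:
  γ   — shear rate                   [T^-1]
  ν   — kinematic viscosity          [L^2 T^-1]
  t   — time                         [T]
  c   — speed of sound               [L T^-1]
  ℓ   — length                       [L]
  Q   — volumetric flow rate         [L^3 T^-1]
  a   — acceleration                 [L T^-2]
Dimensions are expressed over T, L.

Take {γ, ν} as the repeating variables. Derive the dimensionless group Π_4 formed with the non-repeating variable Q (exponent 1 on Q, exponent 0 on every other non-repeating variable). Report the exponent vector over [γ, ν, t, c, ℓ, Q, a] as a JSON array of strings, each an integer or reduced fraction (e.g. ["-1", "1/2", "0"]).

Write exponents as rows T,L / cols γ,ν,t,c,ℓ,Q,a:
  T: [-1 -1  1 -1  0 -1 -2]
  L: [ 0  2  0  1  1  3  1]
Row reduction gives pivot columns γ,ν; rank = 2
Repeat: γ,ν; free: t,c,ℓ,Q,a
RREF:
  r0: [   1    0   -1  1/2 -1/2 -1/2  3/2]
  r1: [   0    1    0  1/2  1/2  3/2  1/2]
Fix exponent of Q at 1, t at 0, c at 0, ℓ at 0, a at 0; solve each RREF row for its pivot's exponent:
  r0: exp(γ) + (-1/2)·1 = 0 ⇒ exp(γ) = 1/2
  r1: exp(ν) + (3/2)·1 = 0 ⇒ exp(ν) = -3/2
Π_4 = γ^(1/2) · ν^(-3/2) · Q

["1/2", "-3/2", "0", "0", "0", "1", "0"]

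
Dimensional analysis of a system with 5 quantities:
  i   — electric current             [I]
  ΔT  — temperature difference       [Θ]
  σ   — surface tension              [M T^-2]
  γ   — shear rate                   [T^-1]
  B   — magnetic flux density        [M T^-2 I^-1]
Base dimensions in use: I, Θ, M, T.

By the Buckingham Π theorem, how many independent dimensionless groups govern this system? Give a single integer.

1

Write exponents as rows I,Θ,M,T / cols i,ΔT,σ,γ,B:
  I: [ 1  0  0  0 -1]
  Θ: [ 0  1  0  0  0]
  M: [ 0  0  1  0  1]
  T: [ 0  0 -2 -1 -2]
RREF → pivots at {i,ΔT,σ,γ} ⇒ r = 4
n=5, r=4 ⇒ 1 dimensionless group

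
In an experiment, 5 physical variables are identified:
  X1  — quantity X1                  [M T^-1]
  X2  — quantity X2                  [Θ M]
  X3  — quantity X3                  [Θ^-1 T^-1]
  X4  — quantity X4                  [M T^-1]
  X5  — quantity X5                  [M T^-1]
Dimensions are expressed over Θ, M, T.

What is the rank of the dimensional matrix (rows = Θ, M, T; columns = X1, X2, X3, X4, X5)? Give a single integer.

2

Dimensional matrix (Θ×M×T by X1×X2×X3×X4×X5):
  Θ: [ 0  1 -1  0  0]
  M: [ 1  1  0  1  1]
  T: [-1  0 -1 -1 -1]
Echelon form has 2 nonzero rows (pivots: X1,X2)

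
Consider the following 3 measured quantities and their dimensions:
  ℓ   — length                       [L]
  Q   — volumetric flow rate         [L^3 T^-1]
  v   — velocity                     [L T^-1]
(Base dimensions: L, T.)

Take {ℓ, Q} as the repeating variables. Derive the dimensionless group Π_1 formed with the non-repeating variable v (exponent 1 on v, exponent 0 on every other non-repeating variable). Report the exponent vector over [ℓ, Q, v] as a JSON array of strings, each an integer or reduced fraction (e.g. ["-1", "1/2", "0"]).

Exponent matrix [L,T] × [ℓ,Q,v]:
  L: [ 1  3  1]
  T: [ 0 -1 -1]
RREF → pivots at {ℓ,Q} ⇒ r = 2
Pivot set = {ℓ,Q}, free = {v}
RREF:
  r0: [   1    0   -2]
  r1: [   0    1    1]
Fix exponent of v at 1; solve each RREF row for its pivot's exponent:
  r0: exp(ℓ) + (-2)·1 = 0 ⇒ exp(ℓ) = 2
  r1: exp(Q) + (1)·1 = 0 ⇒ exp(Q) = -1
Π_1 = ℓ^2 · Q^-1 · v

["2", "-1", "1"]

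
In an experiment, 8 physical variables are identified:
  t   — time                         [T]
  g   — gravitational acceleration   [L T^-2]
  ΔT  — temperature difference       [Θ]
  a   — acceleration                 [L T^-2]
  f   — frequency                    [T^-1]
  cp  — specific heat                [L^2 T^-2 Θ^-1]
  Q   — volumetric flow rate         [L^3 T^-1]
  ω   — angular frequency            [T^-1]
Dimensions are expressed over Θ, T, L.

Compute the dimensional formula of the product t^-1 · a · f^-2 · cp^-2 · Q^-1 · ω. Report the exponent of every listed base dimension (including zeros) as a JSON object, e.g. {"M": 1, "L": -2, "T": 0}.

{"Θ": 2, "T": 3, "L": -6}

Exponent matrix [Θ,T,L] × [t,g,ΔT,a,f,cp,Q,ω]:
  Θ: [ 0  0  1  0  0 -1  0  0]
  T: [ 1 -2  0 -2 -1 -2 -1 -1]
  L: [ 0  1  0  1  0  2  3  0]
  [Θ]: (-1)·0+(1)·0+(-2)·0+(-2)·-1+(-1)·0+(1)·0 = 2
  [T]: (-1)·1+(1)·-2+(-2)·-1+(-2)·-2+(-1)·-1+(1)·-1 = 3
  [L]: (-1)·0+(1)·1+(-2)·0+(-2)·2+(-1)·3+(1)·0 = -6
⇒ Θ^2 T^3 L^-6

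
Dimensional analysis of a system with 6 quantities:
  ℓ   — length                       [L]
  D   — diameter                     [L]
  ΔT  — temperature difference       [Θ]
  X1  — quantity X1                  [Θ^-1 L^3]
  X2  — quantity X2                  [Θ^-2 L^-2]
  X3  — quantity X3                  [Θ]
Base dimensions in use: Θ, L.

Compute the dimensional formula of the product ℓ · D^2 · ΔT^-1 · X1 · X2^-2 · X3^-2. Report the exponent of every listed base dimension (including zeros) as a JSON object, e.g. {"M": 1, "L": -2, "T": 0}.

{"Θ": 0, "L": 10}

Dimensional matrix (Θ×L by ℓ×D×ΔT×X1×X2×X3):
  Θ: [ 0  0  1 -1 -2  1]
  L: [ 1  1  0  3 -2  0]
  [Θ]: (1)·0+(2)·0+(-1)·1+(1)·-1+(-2)·-2+(-2)·1 = 0
  [L]: (1)·1+(2)·1+(-1)·0+(1)·3+(-2)·-2+(-2)·0 = 10
⇒ L^10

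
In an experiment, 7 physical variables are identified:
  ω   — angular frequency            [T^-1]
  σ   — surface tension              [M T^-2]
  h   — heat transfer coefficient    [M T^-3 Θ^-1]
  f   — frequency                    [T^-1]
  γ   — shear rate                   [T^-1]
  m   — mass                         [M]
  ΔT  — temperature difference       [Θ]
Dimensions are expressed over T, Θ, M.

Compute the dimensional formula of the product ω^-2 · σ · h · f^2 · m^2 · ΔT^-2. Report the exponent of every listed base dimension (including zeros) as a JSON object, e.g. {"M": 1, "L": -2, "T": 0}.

Dimensional matrix (T×Θ×M by ω×σ×h×f×γ×m×ΔT):
  T: [-1 -2 -3 -1 -1  0  0]
  Θ: [ 0  0 -1  0  0  0  1]
  M: [ 0  1  1  0  0  1  0]
  [T]: (-2)·-1+(1)·-2+(1)·-3+(2)·-1+(2)·0+(-2)·0 = -5
  [Θ]: (-2)·0+(1)·0+(1)·-1+(2)·0+(2)·0+(-2)·1 = -3
  [M]: (-2)·0+(1)·1+(1)·1+(2)·0+(2)·1+(-2)·0 = 4
⇒ T^-5 Θ^-3 M^4

{"T": -5, "Θ": -3, "M": 4}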